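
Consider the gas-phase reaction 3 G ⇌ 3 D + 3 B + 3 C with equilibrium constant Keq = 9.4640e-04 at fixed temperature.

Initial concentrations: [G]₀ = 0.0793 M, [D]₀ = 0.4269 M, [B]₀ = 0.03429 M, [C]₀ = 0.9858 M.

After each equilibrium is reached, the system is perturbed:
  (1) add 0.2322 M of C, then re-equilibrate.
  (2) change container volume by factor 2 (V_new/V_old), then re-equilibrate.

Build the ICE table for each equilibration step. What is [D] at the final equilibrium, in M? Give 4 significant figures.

[D]_eq = 0.2202 M

Q₀ = 0.006026 vs Keq = 9.4640e-04 ⇒ Q>K, reverse
Step 1:
                   G          D          B          C
  Initial     0.0793     0.4269    0.03429     0.9858
  Change     0.01208   -0.01208   -0.01208   -0.01208
  Equil      0.09138     0.4148    0.02221     0.9737
  solve Keq expr → x = -0.004026; check Q = 9.4640e-04
Then add 0.2322 M of C.
Step 2:
                   G          D          B          C
  Initial    0.09138     0.4148    0.02221      1.206
  Change    0.003402  -0.003402  -0.003402  -0.003402
  Equil      0.09478     0.4114    0.01881      1.203
  solve Keq expr → x = -0.001134; check Q = 9.4640e-04
Then change container volume by factor 2 (V_new/V_old).
Step 3:
                   G          D          B          C
  Initial    0.04739     0.2057   0.009405     0.6013
  Change    -0.01445    0.01445    0.01445    0.01445
  Equil      0.03294     0.2202    0.02386     0.6157
  solve Keq expr → x = 0.004817; check Q = 9.4640e-04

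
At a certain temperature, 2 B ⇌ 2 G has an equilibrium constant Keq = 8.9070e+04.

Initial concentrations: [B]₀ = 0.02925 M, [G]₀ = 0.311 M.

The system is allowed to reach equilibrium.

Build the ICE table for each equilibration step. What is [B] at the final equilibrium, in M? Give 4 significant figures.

[B]_eq = 0.001136 M

Q₀ = 113 vs Keq = 8.9070e+04 ⇒ Q<K, forward
Step 1:
                    B           G
  I           0.02925       0.311
  C          -0.02811     0.02811
  E          0.001136      0.3391
  solve Keq expr → x = 0.01406; check Q = 8.9070e+04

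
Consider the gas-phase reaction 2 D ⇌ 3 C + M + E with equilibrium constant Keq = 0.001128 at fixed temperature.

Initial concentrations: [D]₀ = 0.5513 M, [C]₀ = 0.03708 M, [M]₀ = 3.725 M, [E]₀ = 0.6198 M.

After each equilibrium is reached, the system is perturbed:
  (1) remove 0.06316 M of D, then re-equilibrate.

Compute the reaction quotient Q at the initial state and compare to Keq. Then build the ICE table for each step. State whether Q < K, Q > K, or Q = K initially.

Q₀ = 3.8728e-04; Q < K (proceeds forward)

Q₀ = 3.8728e-04 vs Keq = 0.001128 ⇒ Q<K, forward
Step 1:
                   D          C          M          E
  I           0.5513    0.03708      3.725     0.6198
  C         -0.01004    0.01507   0.005022   0.005022
  E           0.5413    0.05215       3.73     0.6248
  solve Keq expr → x = 0.005022; check Q = 0.001128
Then remove 0.06316 M of D.
Step 2:
                   D          C          M          E
  I           0.4781    0.05215       3.73     0.6248
  C         0.002617  -0.003926  -0.001309  -0.001309
  E           0.4807    0.04822      3.729     0.6235
  solve Keq expr → x = -0.001309; check Q = 0.001128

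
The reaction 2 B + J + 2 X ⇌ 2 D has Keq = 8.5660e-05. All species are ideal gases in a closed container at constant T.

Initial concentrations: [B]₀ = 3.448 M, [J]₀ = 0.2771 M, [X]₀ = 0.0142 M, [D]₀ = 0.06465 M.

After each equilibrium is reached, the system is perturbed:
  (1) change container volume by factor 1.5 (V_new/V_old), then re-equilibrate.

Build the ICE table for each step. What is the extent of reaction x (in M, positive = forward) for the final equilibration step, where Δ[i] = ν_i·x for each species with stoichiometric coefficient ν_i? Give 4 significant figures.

x = -2.1018e-04 M

Q₀ = 6.292 vs Keq = 8.5660e-05 ⇒ Q>K, reverse
Step 1:
                  B         J         X         D
  Initial     3.448    0.2771    0.0142   0.06465
  Change    0.06325   0.03163   0.06325  -0.06325
  Equil       3.511    0.3087   0.07745  0.001399
  solve Keq expr → x = -0.03163; check Q = 8.5660e-05
Then change container volume by factor 1.5 (V_new/V_old).
Step 2:
                  B         J         X         D
  Initial     2.341    0.2058   0.05163 9.3234e-04
  Change  4.2036e-04 2.1018e-04 4.2036e-04 -4.2036e-04
  Equil       2.341     0.206   0.05205 5.1199e-04
  solve Keq expr → x = -2.1018e-04; check Q = 8.5660e-05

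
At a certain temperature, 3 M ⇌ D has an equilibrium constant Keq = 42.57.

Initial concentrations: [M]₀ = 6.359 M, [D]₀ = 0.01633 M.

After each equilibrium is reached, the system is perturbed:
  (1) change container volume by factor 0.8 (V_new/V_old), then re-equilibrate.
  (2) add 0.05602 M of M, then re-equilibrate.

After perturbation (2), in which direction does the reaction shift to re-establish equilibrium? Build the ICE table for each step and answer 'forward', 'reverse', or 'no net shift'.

Q₀ = 6.3507e-05 vs Keq = 42.57 ⇒ Q<K, forward
Step 1:
                  M         D
  I           6.359   0.01633
  C          -5.997     1.999
  E          0.3618     2.015
  solve Keq expr → x = 1.999; check Q = 42.57
Then change container volume by factor 0.8 (V_new/V_old).
Step 2:
                  M         D
  I          0.4522     2.519
  C        -0.06145   0.02048
  E          0.3907      2.54
  solve Keq expr → x = 0.02048; check Q = 42.57
Then add 0.05602 M of M.
Step 3:
                  M         D
  I          0.4468      2.54
  C        -0.05508   0.01836
  E          0.3917     2.558
  solve Keq expr → x = 0.01836; check Q = 42.57

Direction: forward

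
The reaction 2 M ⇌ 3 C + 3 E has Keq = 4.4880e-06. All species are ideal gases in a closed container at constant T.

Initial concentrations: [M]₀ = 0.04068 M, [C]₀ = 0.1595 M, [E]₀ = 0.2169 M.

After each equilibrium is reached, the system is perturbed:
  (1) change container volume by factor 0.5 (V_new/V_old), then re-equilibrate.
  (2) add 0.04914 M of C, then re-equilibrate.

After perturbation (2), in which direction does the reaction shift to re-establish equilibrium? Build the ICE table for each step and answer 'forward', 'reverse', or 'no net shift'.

Direction: reverse

Q₀ = 0.02502 vs Keq = 4.4880e-06 ⇒ Q>K, reverse
Step 1:
                    M           C           E
  I           0.04068      0.1595      0.2169
  C           0.07912     -0.1187     -0.1187
  E            0.1198     0.04081     0.09821
  solve Keq expr → x = -0.03956; check Q = 4.4880e-06
Then change container volume by factor 0.5 (V_new/V_old).
Step 2:
                    M           C           E
  I            0.2396     0.08163      0.1964
  C           0.02567    -0.03851    -0.03851
  E            0.2653     0.04312      0.1579
  solve Keq expr → x = -0.01284; check Q = 4.4880e-06
Then add 0.04914 M of C.
Step 3:
                    M           C           E
  I            0.2653     0.09226      0.1579
  C           0.02276    -0.03414    -0.03414
  E             0.288     0.05812      0.1238
  solve Keq expr → x = -0.01138; check Q = 4.4880e-06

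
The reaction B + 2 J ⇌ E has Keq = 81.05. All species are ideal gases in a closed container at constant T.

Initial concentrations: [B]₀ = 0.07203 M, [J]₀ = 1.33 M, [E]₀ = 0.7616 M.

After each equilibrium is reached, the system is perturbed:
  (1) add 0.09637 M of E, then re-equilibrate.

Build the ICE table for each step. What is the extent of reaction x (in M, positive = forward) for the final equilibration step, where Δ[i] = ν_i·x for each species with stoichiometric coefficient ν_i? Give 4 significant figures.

Q₀ = 5.977 vs Keq = 81.05 ⇒ Q<K, forward
Step 1:
                   B          J          E
  Initial    0.07203       1.33     0.7616
  Change    -0.06495    -0.1299    0.06495
  Equil     0.007081        1.2     0.8265
  solve Keq expr → x = 0.06495; check Q = 81.05
Then add 0.09637 M of E.
Step 2:
                   B          J          E
  Initial   0.007081        1.2     0.9229
  Change  7.9777e-04   0.001596 -7.9777e-04
  Equil     0.007879      1.202     0.9221
  solve Keq expr → x = -7.9777e-04; check Q = 81.05

x = -7.9777e-04 M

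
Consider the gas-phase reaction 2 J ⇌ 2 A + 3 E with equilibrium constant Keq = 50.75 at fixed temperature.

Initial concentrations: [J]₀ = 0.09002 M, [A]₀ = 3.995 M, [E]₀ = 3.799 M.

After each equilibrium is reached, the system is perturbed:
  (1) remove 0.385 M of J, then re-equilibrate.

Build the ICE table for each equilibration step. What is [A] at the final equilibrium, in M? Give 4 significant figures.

Q₀ = 1.0798e+05 vs Keq = 50.75 ⇒ Q>K, reverse
Step 1:
                  J         A         E
  init      0.09002     3.995     3.799
  Δ           1.133    -1.133    -1.699
  eq          1.223     2.862       2.1
  solve Keq expr → x = -0.5663; check Q = 50.75
Then remove 0.385 M of J.
Step 2:
                  J         A         E
  init       0.8377     2.862       2.1
  Δ           0.146    -0.146    -0.219
  eq         0.9837     2.716     1.881
  solve Keq expr → x = -0.07299; check Q = 50.75

[A]_eq = 2.716 M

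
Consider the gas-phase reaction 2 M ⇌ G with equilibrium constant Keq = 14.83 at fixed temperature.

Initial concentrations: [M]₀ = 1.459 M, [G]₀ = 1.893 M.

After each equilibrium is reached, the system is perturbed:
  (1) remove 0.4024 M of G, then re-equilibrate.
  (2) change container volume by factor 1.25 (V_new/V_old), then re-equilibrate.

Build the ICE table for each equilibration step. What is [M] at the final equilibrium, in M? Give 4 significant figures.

[M]_eq = 0.3296 M

Q₀ = 0.8893 vs Keq = 14.83 ⇒ Q<K, forward
Step 1:
                    M           G
  I             1.459       1.893
  C            -1.055      0.5275
  E             0.404        2.42
  solve Keq expr → x = 0.5275; check Q = 14.83
Then remove 0.4024 M of G.
Step 2:
                    M           G
  I             0.404       2.018
  C          -0.03358     0.01679
  E            0.3704       2.035
  solve Keq expr → x = 0.01679; check Q = 14.83
Then change container volume by factor 1.25 (V_new/V_old).
Step 3:
                    M           G
  I            0.2963       1.628
  C           0.03328    -0.01664
  E            0.3296       1.611
  solve Keq expr → x = -0.01664; check Q = 14.83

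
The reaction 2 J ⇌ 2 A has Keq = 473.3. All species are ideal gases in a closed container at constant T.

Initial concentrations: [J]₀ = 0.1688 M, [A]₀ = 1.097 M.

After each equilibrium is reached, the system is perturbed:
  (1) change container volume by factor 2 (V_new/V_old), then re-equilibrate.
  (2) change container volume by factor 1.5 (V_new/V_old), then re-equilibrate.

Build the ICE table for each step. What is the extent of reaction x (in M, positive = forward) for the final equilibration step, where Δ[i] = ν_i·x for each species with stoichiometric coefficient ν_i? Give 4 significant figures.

x = 0 M

Q₀ = 42.23 vs Keq = 473.3 ⇒ Q<K, forward
Step 1:
                   J          A
  I           0.1688      1.097
  C          -0.1132     0.1132
  E          0.05563       1.21
  solve Keq expr → x = 0.05659; check Q = 473.3
Then change container volume by factor 2 (V_new/V_old).
Step 2:
                   J          A
  I          0.02781     0.6051
  C                0          0
  E          0.02781     0.6051
  solve Keq expr → x = 0; check Q = 473.3
Then change container volume by factor 1.5 (V_new/V_old).
Step 3:
                   J          A
  I          0.01854     0.4034
  C                0          0
  E          0.01854     0.4034
  solve Keq expr → x = 0; check Q = 473.3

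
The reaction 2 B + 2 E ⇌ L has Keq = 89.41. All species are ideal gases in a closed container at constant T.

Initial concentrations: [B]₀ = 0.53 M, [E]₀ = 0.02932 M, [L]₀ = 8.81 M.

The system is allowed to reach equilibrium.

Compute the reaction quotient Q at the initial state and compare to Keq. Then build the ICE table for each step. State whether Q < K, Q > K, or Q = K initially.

Q₀ = 3.6483e+04 vs Keq = 89.41 ⇒ Q>K, reverse
Step 1:
                  B         E         L
  Initial      0.53   0.02932      8.81
  Change     0.3316    0.3316   -0.1658
  Equil      0.8616    0.3609     8.644
  solve Keq expr → x = -0.1658; check Q = 89.41

Q₀ = 3.6483e+04; Q > K (proceeds reverse)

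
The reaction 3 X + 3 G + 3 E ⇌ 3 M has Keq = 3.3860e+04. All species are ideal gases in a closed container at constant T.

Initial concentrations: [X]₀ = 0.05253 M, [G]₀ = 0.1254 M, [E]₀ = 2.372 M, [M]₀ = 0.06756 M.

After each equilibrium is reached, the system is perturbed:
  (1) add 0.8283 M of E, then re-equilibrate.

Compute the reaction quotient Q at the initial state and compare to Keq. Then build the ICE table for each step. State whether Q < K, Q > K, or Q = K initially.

Q₀ = 80.84; Q < K (proceeds forward)

Q₀ = 80.84 vs Keq = 3.3860e+04 ⇒ Q<K, forward
Step 1:
                  X         G         E         M
  Initial   0.05253    0.1254     2.372   0.06756
  Change    -0.0369   -0.0369   -0.0369    0.0369
  Equil     0.01563    0.0885     2.335    0.1045
  solve Keq expr → x = 0.0123; check Q = 3.3860e+04
Then add 0.8283 M of E.
Step 2:
                  X         G         E         M
  Initial   0.01563    0.0885     3.163    0.1045
  Change  -0.003263 -0.003263 -0.003263  0.003263
  Equil     0.01236   0.08523      3.16    0.1077
  solve Keq expr → x = 0.001088; check Q = 3.3860e+04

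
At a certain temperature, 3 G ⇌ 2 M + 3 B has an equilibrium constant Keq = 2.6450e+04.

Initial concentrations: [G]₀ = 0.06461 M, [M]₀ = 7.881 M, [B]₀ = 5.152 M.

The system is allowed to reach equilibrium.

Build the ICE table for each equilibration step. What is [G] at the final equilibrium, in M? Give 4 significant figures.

Q₀ = 3.1491e+07 vs Keq = 2.6450e+04 ⇒ Q>K, reverse
Step 1:
                    G           M           B
  init        0.06461       7.881       5.152
  Δ            0.5311      -0.354     -0.5311
  eq           0.5957       7.527       4.621
  solve Keq expr → x = -0.177; check Q = 2.6450e+04

[G]_eq = 0.5957 M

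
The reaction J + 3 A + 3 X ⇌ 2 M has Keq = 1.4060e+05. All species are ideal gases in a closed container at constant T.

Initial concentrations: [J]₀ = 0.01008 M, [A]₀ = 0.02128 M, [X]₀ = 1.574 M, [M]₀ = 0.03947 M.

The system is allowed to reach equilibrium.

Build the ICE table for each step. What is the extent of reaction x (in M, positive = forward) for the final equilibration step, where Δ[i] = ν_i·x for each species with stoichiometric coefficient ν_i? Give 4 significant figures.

Q₀ = 4113 vs Keq = 1.4060e+05 ⇒ Q<K, forward
Step 1:
                   J          A          X          M
  I          0.01008    0.02128      1.574    0.03947
  C        -0.004116   -0.01235   -0.01235   0.008232
  E         0.005964   0.008932      1.562     0.0477
  solve Keq expr → x = 0.004116; check Q = 1.4060e+05

x = 0.004116 M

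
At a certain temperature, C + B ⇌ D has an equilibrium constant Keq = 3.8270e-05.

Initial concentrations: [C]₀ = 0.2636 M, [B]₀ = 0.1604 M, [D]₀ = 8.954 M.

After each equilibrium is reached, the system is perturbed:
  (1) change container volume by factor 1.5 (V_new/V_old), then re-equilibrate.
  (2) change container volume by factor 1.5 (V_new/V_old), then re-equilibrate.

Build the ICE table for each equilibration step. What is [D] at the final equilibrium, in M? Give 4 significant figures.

[D]_eq = 6.3490e-04 M

Q₀ = 211.8 vs Keq = 3.8270e-05 ⇒ Q>K, reverse
Step 1:
                  C         B         D
  I          0.2636    0.1604     8.954
  C           8.951     8.951    -8.951
  E           9.214     9.111  0.003213
  solve Keq expr → x = -8.951; check Q = 3.8270e-05
Then change container volume by factor 1.5 (V_new/V_old).
Step 2:
                  C         B         D
  I           6.143     6.074  0.002142
  C       7.1365e-04 7.1365e-04 -7.1365e-04
  E           6.144     6.075  0.001428
  solve Keq expr → x = -7.1365e-04; check Q = 3.8270e-05
Then change container volume by factor 1.5 (V_new/V_old).
Step 3:
                  C         B         D
  I           4.096      4.05 9.5220e-04
  C       3.1730e-04 3.1730e-04 -3.1730e-04
  E           4.096      4.05 6.3490e-04
  solve Keq expr → x = -3.1730e-04; check Q = 3.8270e-05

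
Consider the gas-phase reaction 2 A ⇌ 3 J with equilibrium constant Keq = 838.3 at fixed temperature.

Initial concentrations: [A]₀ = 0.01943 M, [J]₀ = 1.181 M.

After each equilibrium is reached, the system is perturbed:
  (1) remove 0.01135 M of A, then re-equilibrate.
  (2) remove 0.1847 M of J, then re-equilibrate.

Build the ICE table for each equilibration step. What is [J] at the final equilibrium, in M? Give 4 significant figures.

Q₀ = 4363 vs Keq = 838.3 ⇒ Q>K, reverse
Step 1:
                   A          J
  init       0.01943      1.181
  Δ          0.02297   -0.03446
  eq          0.0424      1.147
  solve Keq expr → x = -0.01149; check Q = 838.3
Then remove 0.01135 M of A.
Step 2:
                   A          J
  init       0.03105      1.147
  Δ          0.01048   -0.01572
  eq         0.04153      1.131
  solve Keq expr → x = -0.00524; check Q = 838.3
Then remove 0.1847 M of J.
Step 3:
                   A          J
  init       0.04153     0.9461
  Δ        -0.009061    0.01359
  eq         0.03247     0.9597
  solve Keq expr → x = 0.00453; check Q = 838.3

[J]_eq = 0.9597 M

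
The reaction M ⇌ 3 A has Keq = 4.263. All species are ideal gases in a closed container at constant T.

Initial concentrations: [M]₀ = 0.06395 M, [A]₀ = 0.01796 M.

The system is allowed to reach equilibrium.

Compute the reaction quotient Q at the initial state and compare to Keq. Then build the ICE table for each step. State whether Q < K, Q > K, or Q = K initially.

Q₀ = 9.0590e-05; Q < K (proceeds forward)

Q₀ = 9.0590e-05 vs Keq = 4.263 ⇒ Q<K, forward
Step 1:
                  M         A
  Initial   0.06395   0.01796
  Change   -0.06196    0.1859
  Equil    0.001987    0.2038
  solve Keq expr → x = 0.06196; check Q = 4.263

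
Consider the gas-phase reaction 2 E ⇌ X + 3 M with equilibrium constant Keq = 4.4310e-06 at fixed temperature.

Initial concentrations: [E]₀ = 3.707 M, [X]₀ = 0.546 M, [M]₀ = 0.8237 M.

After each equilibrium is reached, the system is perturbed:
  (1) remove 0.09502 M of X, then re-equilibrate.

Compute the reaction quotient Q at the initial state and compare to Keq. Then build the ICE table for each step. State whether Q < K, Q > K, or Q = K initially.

Q₀ = 0.02221; Q > K (proceeds reverse)

Q₀ = 0.02221 vs Keq = 4.4310e-06 ⇒ Q>K, reverse
Step 1:
                    E           X           M
  Initial       3.707       0.546      0.8237
  Change       0.5061     -0.2531     -0.7592
  Equil         4.213      0.2929     0.06451
  solve Keq expr → x = -0.2531; check Q = 4.4310e-06
Then remove 0.09502 M of X.
Step 2:
                    E           X           M
  Initial       4.213      0.1979     0.06451
  Change    -0.005727    0.002863     0.00859
  Equil         4.207      0.2008      0.0731
  solve Keq expr → x = 0.002863; check Q = 4.4310e-06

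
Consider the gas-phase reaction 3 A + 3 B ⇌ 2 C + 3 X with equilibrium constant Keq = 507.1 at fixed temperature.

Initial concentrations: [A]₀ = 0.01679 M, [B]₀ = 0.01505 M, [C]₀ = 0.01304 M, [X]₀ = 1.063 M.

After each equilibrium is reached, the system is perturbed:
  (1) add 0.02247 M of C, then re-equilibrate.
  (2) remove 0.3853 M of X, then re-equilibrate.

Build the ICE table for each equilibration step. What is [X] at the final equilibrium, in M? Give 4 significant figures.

Q₀ = 1.2659e+07 vs Keq = 507.1 ⇒ Q>K, reverse
Step 1:
                    A           B           C           X
  init        0.01679     0.01505     0.01304       1.063
  Δ           0.01829     0.01829     -0.0122    -0.01829
  eq          0.03508     0.03334  8.4383e-04       1.045
  solve Keq expr → x = -0.006098; check Q = 507.1
Then add 0.02247 M of C.
Step 2:
                    A           B           C           X
  init        0.03508     0.03334     0.02331       1.045
  Δ           0.02731     0.02731    -0.01821    -0.02731
  eq          0.06239     0.06065    0.005108       1.017
  solve Keq expr → x = -0.009103; check Q = 507.1
Then remove 0.3853 M of X.
Step 3:
                    A           B           C           X
  init        0.06239     0.06065    0.005108      0.6321
  Δ         -0.004598   -0.004598    0.003065    0.004598
  eq          0.05779     0.05605    0.008173      0.6367
  solve Keq expr → x = 0.001533; check Q = 507.1

[X]_eq = 0.6367 M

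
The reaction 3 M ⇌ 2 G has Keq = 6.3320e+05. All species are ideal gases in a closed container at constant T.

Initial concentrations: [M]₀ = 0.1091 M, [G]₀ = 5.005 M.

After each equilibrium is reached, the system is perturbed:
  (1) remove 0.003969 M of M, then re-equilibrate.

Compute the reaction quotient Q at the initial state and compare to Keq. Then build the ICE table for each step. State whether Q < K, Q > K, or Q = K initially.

Q₀ = 1.9290e+04; Q < K (proceeds forward)

Q₀ = 1.9290e+04 vs Keq = 6.3320e+05 ⇒ Q<K, forward
Step 1:
                  M         G
  init       0.1091     5.005
  Δ         -0.0748   0.04987
  eq         0.0343     5.055
  solve Keq expr → x = 0.02493; check Q = 6.3320e+05
Then remove 0.003969 M of M.
Step 2:
                  M         G
  init      0.03033     5.055
  Δ        0.003957 -0.002638
  eq        0.03429     5.052
  solve Keq expr → x = -0.001319; check Q = 6.3320e+05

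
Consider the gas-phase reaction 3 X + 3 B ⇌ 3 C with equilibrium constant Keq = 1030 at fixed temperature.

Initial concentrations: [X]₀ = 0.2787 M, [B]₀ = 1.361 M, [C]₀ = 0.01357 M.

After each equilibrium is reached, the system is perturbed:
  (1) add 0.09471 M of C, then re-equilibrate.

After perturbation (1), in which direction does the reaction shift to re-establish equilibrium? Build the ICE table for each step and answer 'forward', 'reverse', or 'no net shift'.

Direction: reverse

Q₀ = 4.5788e-05 vs Keq = 1030 ⇒ Q<K, forward
Step 1:
                  X         B         C
  init       0.2787     1.361   0.01357
  Δ         -0.2547   -0.2547    0.2547
  eq        0.02401     1.106    0.2683
  solve Keq expr → x = 0.0849; check Q = 1030
Then add 0.09471 M of C.
Step 2:
                  X         B         C
  init      0.02401     1.106     0.363
  Δ        0.007582  0.007582 -0.007582
  eq        0.03159     1.114    0.3554
  solve Keq expr → x = -0.002527; check Q = 1030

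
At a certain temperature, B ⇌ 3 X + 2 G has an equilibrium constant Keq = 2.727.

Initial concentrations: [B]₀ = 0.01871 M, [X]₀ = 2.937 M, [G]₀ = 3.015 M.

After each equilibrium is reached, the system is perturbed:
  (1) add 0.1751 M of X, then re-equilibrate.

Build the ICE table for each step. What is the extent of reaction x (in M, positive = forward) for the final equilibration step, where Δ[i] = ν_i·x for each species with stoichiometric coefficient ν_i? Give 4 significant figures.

Q₀ = 1.2309e+04 vs Keq = 2.727 ⇒ Q>K, reverse
Step 1:
                   B          X          G
  I          0.01871      2.937      3.015
  C           0.6826     -2.048     -1.365
  E           0.7014     0.8891       1.65
  solve Keq expr → x = -0.6826; check Q = 2.727
Then add 0.1751 M of X.
Step 2:
                   B          X          G
  I           0.7014      1.064       1.65
  C           0.0419    -0.1257   -0.08379
  E           0.7432     0.9385      1.566
  solve Keq expr → x = -0.0419; check Q = 2.727

x = -0.0419 M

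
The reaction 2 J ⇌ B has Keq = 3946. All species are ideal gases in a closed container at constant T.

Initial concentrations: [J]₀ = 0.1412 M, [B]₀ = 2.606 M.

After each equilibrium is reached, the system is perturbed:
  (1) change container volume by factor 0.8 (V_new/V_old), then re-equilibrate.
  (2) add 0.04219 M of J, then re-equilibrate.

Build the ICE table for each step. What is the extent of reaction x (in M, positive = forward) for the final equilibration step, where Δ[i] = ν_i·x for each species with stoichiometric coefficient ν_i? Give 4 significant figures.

x = 0.02105 M

Q₀ = 130.7 vs Keq = 3946 ⇒ Q<K, forward
Step 1:
                   J          B
  init        0.1412      2.606
  Δ          -0.1152    0.05761
  eq         0.02598      2.664
  solve Keq expr → x = 0.05761; check Q = 3946
Then change container volume by factor 0.8 (V_new/V_old).
Step 2:
                   J          B
  init       0.03248       3.33
  Δ        -0.003421   0.001711
  eq         0.02906      3.331
  solve Keq expr → x = 0.001711; check Q = 3946
Then add 0.04219 M of J.
Step 3:
                   J          B
  init       0.07125      3.331
  Δ          -0.0421    0.02105
  eq         0.02915      3.352
  solve Keq expr → x = 0.02105; check Q = 3946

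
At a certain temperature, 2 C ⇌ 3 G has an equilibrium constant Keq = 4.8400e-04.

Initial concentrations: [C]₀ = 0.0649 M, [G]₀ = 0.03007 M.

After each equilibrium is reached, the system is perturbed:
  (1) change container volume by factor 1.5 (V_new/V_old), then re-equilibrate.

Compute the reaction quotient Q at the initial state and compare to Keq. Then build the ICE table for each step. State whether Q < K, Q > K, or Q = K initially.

Q₀ = 0.006455 vs Keq = 4.8400e-04 ⇒ Q>K, reverse
Step 1:
                  C         G
  init       0.0649   0.03007
  Δ         0.01069  -0.01603
  eq        0.07559   0.01404
  solve Keq expr → x = -0.005345; check Q = 4.8400e-04
Then change container volume by factor 1.5 (V_new/V_old).
Step 2:
                  C         G
  init      0.05039  0.009358
  Δ       -8.2466e-04  0.001237
  eq        0.04957   0.01059
  solve Keq expr → x = 4.1233e-04; check Q = 4.8400e-04

Q₀ = 0.006455; Q > K (proceeds reverse)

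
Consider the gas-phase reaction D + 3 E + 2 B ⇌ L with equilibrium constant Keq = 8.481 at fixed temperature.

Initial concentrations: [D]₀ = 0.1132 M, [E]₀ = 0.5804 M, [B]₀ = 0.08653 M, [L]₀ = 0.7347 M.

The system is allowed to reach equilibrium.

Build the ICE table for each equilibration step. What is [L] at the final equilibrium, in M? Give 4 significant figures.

[L]_eq = 0.5648 M

Q₀ = 4434 vs Keq = 8.481 ⇒ Q>K, reverse
Step 1:
                   D          E          B          L
  init        0.1132     0.5804    0.08653     0.7347
  Δ           0.1699     0.5096     0.3397    -0.1699
  eq          0.2831       1.09     0.4263     0.5648
  solve Keq expr → x = -0.1699; check Q = 8.481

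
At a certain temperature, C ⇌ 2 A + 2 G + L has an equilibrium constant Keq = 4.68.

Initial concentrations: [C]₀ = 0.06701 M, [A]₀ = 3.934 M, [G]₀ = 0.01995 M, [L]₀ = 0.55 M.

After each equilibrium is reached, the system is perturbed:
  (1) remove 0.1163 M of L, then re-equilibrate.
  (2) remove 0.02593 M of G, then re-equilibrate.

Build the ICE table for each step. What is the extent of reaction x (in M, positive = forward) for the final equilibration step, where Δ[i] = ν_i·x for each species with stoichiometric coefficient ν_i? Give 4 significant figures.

x = 0.005164 M

Q₀ = 0.05056 vs Keq = 4.68 ⇒ Q<K, forward
Step 1:
                  C         A         G         L
  I         0.06701     3.934   0.01995      0.55
  C        -0.04353   0.08706   0.08706   0.04353
  E         0.02348     4.021     0.107    0.5935
  solve Keq expr → x = 0.04353; check Q = 4.68
Then remove 0.1163 M of L.
Step 2:
                  C         A         G         L
  I         0.02348     4.021     0.107    0.4772
  C       -0.002575   0.00515   0.00515  0.002575
  E         0.02091     4.026    0.1122    0.4798
  solve Keq expr → x = 0.002575; check Q = 4.68
Then remove 0.02593 M of G.
Step 3:
                  C         A         G         L
  I         0.02091     4.026   0.08623    0.4798
  C       -0.005164   0.01033   0.01033  0.005164
  E         0.01574     4.037   0.09656     0.485
  solve Keq expr → x = 0.005164; check Q = 4.68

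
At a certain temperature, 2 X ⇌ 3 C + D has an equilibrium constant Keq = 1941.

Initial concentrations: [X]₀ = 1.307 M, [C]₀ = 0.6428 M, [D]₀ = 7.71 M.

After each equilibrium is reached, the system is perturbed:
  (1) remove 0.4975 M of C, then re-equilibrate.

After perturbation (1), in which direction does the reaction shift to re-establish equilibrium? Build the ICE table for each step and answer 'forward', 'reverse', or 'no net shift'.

Direction: forward

Q₀ = 1.199 vs Keq = 1941 ⇒ Q<K, forward
Step 1:
                   X          C          D
  init         1.307     0.6428       7.71
  Δ           -1.084      1.626     0.5421
  eq          0.2229      2.269      8.252
  solve Keq expr → x = 0.5421; check Q = 1941
Then remove 0.4975 M of C.
Step 2:
                   X          C          D
  init        0.2229      1.772      8.252
  Δ         -0.05747    0.08621    0.02874
  eq          0.1654      1.858      8.281
  solve Keq expr → x = 0.02874; check Q = 1941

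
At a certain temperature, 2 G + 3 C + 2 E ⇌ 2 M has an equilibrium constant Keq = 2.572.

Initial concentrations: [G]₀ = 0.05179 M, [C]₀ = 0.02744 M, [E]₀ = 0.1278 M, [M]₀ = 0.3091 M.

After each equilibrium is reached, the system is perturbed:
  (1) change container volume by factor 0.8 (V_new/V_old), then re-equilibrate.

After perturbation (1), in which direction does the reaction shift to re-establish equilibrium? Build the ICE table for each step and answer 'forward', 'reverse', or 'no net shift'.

Q₀ = 1.0556e+08 vs Keq = 2.572 ⇒ Q>K, reverse
Step 1:
                    G           C           E           M
  init        0.05179     0.02744      0.1278      0.3091
  Δ             0.258       0.387       0.258      -0.258
  eq           0.3098      0.4144      0.3858     0.05113
  solve Keq expr → x = -0.129; check Q = 2.572
Then change container volume by factor 0.8 (V_new/V_old).
Step 2:
                    G           C           E           M
  init         0.3872       0.518      0.4822     0.06391
  Δ          -0.02476    -0.03714    -0.02476     0.02476
  eq           0.3624      0.4809      0.4575     0.08867
  solve Keq expr → x = 0.01238; check Q = 2.572

Direction: forward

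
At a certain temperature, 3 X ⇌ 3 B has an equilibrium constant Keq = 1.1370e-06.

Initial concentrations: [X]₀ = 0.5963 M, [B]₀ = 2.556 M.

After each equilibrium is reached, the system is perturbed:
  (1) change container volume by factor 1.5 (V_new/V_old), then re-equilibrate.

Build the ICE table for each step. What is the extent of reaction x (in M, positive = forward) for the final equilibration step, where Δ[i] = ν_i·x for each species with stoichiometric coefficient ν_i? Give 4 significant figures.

Q₀ = 78.76 vs Keq = 1.1370e-06 ⇒ Q>K, reverse
Step 1:
                   X          B
  init        0.5963      2.556
  Δ            2.523     -2.523
  eq            3.12    0.03256
  solve Keq expr → x = -0.8411; check Q = 1.1370e-06
Then change container volume by factor 1.5 (V_new/V_old).
Step 2:
                   X          B
  init          2.08    0.02171
  Δ                0          0
  eq            2.08    0.02171
  solve Keq expr → x = 0; check Q = 1.1370e-06

x = 0 M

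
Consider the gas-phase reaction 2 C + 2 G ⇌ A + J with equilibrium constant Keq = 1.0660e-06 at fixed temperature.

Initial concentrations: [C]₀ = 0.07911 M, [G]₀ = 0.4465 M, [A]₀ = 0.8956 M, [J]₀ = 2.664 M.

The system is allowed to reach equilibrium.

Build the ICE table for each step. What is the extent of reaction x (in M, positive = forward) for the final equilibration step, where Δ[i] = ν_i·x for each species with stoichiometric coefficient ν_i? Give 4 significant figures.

x = -0.8956 M

Q₀ = 1912 vs Keq = 1.0660e-06 ⇒ Q>K, reverse
Step 1:
                  C         G         A         J
  I         0.07911    0.4465    0.8956     2.664
  C           1.791     1.791   -0.8956   -0.8956
  E            1.87     2.238 1.0558e-05     1.768
  solve Keq expr → x = -0.8956; check Q = 1.0660e-06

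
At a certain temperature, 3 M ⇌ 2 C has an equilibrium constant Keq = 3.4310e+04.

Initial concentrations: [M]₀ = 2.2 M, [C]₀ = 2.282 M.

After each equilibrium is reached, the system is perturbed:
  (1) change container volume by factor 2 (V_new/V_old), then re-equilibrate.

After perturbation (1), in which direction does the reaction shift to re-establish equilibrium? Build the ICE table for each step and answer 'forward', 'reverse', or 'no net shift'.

Direction: reverse

Q₀ = 0.4891 vs Keq = 3.4310e+04 ⇒ Q<K, forward
Step 1:
                    M           C
  init            2.2       2.282
  Δ            -2.126       1.418
  eq          0.07361         3.7
  solve Keq expr → x = 0.7088; check Q = 3.4310e+04
Then change container volume by factor 2 (V_new/V_old).
Step 2:
                    M           C
  init        0.03681        1.85
  Δ          0.009461   -0.006308
  eq          0.04627       1.843
  solve Keq expr → x = -0.003154; check Q = 3.4310e+04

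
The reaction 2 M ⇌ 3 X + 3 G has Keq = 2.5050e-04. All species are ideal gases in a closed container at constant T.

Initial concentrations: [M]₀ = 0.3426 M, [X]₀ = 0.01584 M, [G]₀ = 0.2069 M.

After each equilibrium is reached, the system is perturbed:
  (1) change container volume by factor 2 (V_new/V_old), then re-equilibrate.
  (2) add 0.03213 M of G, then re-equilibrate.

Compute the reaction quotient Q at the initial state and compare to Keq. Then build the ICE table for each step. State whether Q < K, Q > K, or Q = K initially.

Q₀ = 2.9990e-07; Q < K (proceeds forward)

Q₀ = 2.9990e-07 vs Keq = 2.5050e-04 ⇒ Q<K, forward
Step 1:
                   M          X          G
  init        0.3426    0.01584     0.2069
  Δ         -0.05345    0.08018    0.08018
  eq          0.2891    0.09602     0.2871
  solve Keq expr → x = 0.02673; check Q = 2.5050e-04
Then change container volume by factor 2 (V_new/V_old).
Step 2:
                   M          X          G
  init        0.1446    0.04801     0.1435
  Δ         -0.02463    0.03694    0.03694
  eq          0.1199    0.08495     0.1805
  solve Keq expr → x = 0.01231; check Q = 2.5050e-04
Then add 0.03213 M of G.
Step 3:
                   M          X          G
  init        0.1199    0.08495     0.2126
  Δ         0.005258  -0.007887  -0.007887
  eq          0.1252    0.07706     0.2047
  solve Keq expr → x = -0.002629; check Q = 2.5050e-04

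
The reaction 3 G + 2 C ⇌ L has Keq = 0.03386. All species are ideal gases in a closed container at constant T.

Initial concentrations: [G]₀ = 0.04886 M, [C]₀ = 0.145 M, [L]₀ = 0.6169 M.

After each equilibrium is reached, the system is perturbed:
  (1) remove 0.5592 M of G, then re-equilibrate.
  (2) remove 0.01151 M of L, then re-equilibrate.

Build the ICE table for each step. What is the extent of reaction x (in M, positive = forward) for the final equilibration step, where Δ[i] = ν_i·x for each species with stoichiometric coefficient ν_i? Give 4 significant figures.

Q₀ = 2.5155e+05 vs Keq = 0.03386 ⇒ Q>K, reverse
Step 1:
                  G         C         L
  Initial   0.04886     0.145    0.6169
  Change      1.441    0.9604   -0.4802
  Equil       1.489     1.105    0.1367
  solve Keq expr → x = -0.4802; check Q = 0.03386
Then remove 0.5592 M of G.
Step 2:
                  G         C         L
  Initial    0.9302     1.105    0.1367
  Change     0.1918    0.1279  -0.06395
  Equil       1.122     1.233   0.07276
  solve Keq expr → x = -0.06395; check Q = 0.03386
Then remove 0.01151 M of L.
Step 3:
                  G         C         L
  Initial     1.122     1.233   0.06125
  Change   -0.01922  -0.01281  0.006407
  Equil       1.103      1.22   0.06766
  solve Keq expr → x = 0.006407; check Q = 0.03386

x = 0.006407 M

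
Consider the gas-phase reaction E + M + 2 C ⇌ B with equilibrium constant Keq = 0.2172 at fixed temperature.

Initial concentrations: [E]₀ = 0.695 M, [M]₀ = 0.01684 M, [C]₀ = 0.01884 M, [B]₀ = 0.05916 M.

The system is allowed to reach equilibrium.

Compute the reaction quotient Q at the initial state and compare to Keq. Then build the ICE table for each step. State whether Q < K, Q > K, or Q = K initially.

Q₀ = 1.4241e+04; Q > K (proceeds reverse)

Q₀ = 1.4241e+04 vs Keq = 0.2172 ⇒ Q>K, reverse
Step 1:
                    E           M           C           B
  init          0.695     0.01684     0.01884     0.05916
  Δ           0.05893     0.05893      0.1179    -0.05893
  eq           0.7539     0.07577      0.1367  2.3184e-04
  solve Keq expr → x = -0.05893; check Q = 0.2172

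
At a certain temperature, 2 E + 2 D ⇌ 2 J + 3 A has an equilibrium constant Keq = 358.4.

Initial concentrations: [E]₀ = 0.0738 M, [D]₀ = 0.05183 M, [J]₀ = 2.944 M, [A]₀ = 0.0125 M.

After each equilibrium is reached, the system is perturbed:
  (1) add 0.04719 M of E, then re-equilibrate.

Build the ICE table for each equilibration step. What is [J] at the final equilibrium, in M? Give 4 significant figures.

Q₀ = 1.157 vs Keq = 358.4 ⇒ Q<K, forward
Step 1:
                    E           D           J           A
  I            0.0738     0.05183       2.944      0.0125
  C          -0.02216    -0.02216     0.02216     0.03323
  E           0.05164     0.02967       2.966     0.04573
  solve Keq expr → x = 0.01108; check Q = 358.4
Then add 0.04719 M of E.
Step 2:
                    E           D           J           A
  I           0.09883     0.02967       2.966     0.04573
  C         -0.006939   -0.006939    0.006939     0.01041
  E           0.09189     0.02273       2.973     0.05614
  solve Keq expr → x = 0.003469; check Q = 358.4

[J]_eq = 2.973 M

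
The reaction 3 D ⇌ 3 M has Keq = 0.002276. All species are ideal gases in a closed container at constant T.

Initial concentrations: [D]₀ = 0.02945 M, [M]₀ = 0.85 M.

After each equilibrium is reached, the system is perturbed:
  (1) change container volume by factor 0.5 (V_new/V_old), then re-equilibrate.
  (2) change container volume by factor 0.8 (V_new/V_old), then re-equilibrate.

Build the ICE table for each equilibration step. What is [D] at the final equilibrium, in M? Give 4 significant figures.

[D]_eq = 1.943 M

Q₀ = 2.4044e+04 vs Keq = 0.002276 ⇒ Q>K, reverse
Step 1:
                   D          M
  I          0.02945       0.85
  C           0.7478    -0.7478
  E           0.7772     0.1022
  solve Keq expr → x = -0.2493; check Q = 0.002276
Then change container volume by factor 0.5 (V_new/V_old).
Step 2:
                   D          M
  I            1.554     0.2045
  C                0          0
  E            1.554     0.2045
  solve Keq expr → x = 0; check Q = 0.002276
Then change container volume by factor 0.8 (V_new/V_old).
Step 3:
                   D          M
  I            1.943     0.2556
  C                0          0
  E            1.943     0.2556
  solve Keq expr → x = 0; check Q = 0.002276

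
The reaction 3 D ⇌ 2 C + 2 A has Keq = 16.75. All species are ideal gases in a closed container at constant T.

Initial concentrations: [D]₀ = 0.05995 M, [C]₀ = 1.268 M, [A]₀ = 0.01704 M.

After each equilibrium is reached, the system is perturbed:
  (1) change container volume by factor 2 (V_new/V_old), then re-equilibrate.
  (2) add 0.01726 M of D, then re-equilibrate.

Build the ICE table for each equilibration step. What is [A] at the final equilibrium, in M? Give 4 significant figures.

Q₀ = 2.167 vs Keq = 16.75 ⇒ Q<K, forward
Step 1:
                   D          C          A
  I          0.05995      1.268    0.01704
  C         -0.01706    0.01137    0.01137
  E          0.04289      1.279    0.02841
  solve Keq expr → x = 0.005687; check Q = 16.75
Then change container volume by factor 2 (V_new/V_old).
Step 2:
                   D          C          A
  I          0.02144     0.6397    0.01421
  C        -0.002884   0.001923   0.001923
  E          0.01856     0.6416    0.01613
  solve Keq expr → x = 9.6133e-04; check Q = 16.75
Then add 0.01726 M of D.
Step 3:
                   D          C          A
  I          0.03582     0.6416    0.01613
  C         -0.01155   0.007701   0.007701
  E          0.02427     0.6493    0.02383
  solve Keq expr → x = 0.00385; check Q = 16.75

[A]_eq = 0.02383 M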